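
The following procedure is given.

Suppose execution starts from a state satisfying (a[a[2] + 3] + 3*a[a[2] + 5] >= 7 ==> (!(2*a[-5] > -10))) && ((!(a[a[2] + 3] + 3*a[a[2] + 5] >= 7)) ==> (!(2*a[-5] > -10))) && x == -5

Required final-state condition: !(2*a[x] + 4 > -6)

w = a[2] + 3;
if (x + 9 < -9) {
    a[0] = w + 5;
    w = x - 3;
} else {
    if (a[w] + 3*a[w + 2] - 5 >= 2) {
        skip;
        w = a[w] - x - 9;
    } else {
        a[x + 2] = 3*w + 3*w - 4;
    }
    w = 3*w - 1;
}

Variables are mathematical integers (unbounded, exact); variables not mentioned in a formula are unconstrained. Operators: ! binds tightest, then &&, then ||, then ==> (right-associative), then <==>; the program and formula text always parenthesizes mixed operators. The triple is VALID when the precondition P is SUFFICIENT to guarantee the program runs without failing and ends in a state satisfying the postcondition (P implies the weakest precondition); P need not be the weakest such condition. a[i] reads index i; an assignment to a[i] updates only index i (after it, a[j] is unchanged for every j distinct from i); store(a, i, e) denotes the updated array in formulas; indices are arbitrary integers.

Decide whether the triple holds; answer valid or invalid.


Working backward. After the program, the postcondition !(2*a[x] + 4 > -6) must hold; in canonical form it is !(2*a[x] > -10).
Then branch requires !(2*store(a, 0, w + 5)[x] > -10); else branch requires (3*a[w + 2] + a[w] >= 7 ==> (!(2*a[x] > -10))) && ((!(3*a[w + 2] + a[w] >= 7)) ==> (!(2*store(a, x + 2, 6*w - 4)[x] > -10))).
Before the if: (x < -18 ==> (!(2*store(a, 0, w + 5)[x] > -10))) && ((!(x < -18)) ==> ((3*a[w + 2] + a[w] >= 7 ==> (!(2*a[x] > -10))) && ((!(3*a[w + 2] + a[w] >= 7)) ==> (!(2*store(a, x + 2, 6*w - 4)[x] > -10)))))
Before w := a[2] + 3: (x < -18 ==> (!(2*store(a, 0, a[2] + 8)[x] > -10))) && ((!(x < -18)) ==> ((a[a[2] + 3] + 3*a[a[2] + 5] >= 7 ==> (!(2*a[x] > -10))) && ((!(a[a[2] + 3] + 3*a[a[2] + 5] >= 7)) ==> (!(2*store(a, x + 2, 6*a[2] + 14)[x] > -10)))))
The weakest precondition is (x < -18 ==> (!(2*store(a, 0, a[2] + 8)[x] > -10))) && ((!(x < -18)) ==> ((a[a[2] + 3] + 3*a[a[2] + 5] >= 7 ==> (!(2*a[x] > -10))) && ((!(a[a[2] + 3] + 3*a[a[2] + 5] >= 7)) ==> (!(2*store(a, x + 2, 6*a[2] + 14)[x] > -10))))).
Check whether (a[a[2] + 3] + 3*a[a[2] + 5] >= 7 ==> (!(2*a[-5] > -10))) && ((!(a[a[2] + 3] + 3*a[a[2] + 5] >= 7)) ==> (!(2*a[-5] > -10))) && x == -5 implies it.
Every state satisfying the precondition satisfies the weakest precondition: the implication holds.
Answer: valid


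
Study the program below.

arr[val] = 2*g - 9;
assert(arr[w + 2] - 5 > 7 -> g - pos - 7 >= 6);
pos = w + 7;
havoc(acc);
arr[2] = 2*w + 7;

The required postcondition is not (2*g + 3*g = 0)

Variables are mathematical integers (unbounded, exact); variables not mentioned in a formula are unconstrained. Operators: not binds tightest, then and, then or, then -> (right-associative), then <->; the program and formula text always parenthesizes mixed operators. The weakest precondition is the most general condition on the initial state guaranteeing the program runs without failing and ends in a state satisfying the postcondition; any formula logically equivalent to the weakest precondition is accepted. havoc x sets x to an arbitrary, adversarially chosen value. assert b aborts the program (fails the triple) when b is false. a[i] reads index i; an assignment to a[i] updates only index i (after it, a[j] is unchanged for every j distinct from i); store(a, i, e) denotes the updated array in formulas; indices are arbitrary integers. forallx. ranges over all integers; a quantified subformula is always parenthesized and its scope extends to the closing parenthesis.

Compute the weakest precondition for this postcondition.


Working backward. After the program, the postcondition not (2*g + 3*g = 0) must hold; in canonical form it is not (5*g = 0).
Before arr[2] := 2*w + 7: not (5*g = 0)
Before havoc acc: not (5*g = 0)
Before pos := w + 7: not (5*g = 0)
Before assert arr[w + 2] - 5 > 7 -> g - pos - 7 >= 6: (arr[w + 2] > 12 -> g >= pos + 13) and (not (5*g = 0))
Before arr[val] := 2*g - 9: (store(arr, val, 2*g - 9)[w + 2] > 12 -> g >= pos + 13) and (not (5*g = 0))
Answer: WP = (store(arr, val, 2*g - 9)[w + 2] > 12 -> g >= pos + 13) and (not (5*g = 0))


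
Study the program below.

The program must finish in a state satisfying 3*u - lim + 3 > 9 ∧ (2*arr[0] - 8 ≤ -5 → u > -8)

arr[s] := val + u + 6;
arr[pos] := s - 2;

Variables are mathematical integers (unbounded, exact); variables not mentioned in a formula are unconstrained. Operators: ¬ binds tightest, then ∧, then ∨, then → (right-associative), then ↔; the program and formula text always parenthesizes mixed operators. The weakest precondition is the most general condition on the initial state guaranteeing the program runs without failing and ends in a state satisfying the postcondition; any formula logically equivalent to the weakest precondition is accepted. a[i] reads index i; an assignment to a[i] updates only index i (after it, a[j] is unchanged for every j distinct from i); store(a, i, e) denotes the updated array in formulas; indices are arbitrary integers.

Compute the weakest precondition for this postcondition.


Working backward. After the program, the postcondition 3*u - lim + 3 > 9 ∧ (2*arr[0] - 8 ≤ -5 → u > -8) must hold; in canonical form it is 3*u > lim + 6 ∧ (2*arr[0] ≤ 3 → u > -8).
Before arr[pos] := s - 2: 3*u > lim + 6 ∧ (2*store(arr, pos, s - 2)[0] ≤ 3 → u > -8)
Before arr[s] := val + u + 6: 3*u > lim + 6 ∧ (2*store(store(arr, s, u + val + 6), pos, s - 2)[0] ≤ 3 → u > -8)
Answer: WP = 3*u > lim + 6 ∧ (2*store(store(arr, s, u + val + 6), pos, s - 2)[0] ≤ 3 → u > -8)


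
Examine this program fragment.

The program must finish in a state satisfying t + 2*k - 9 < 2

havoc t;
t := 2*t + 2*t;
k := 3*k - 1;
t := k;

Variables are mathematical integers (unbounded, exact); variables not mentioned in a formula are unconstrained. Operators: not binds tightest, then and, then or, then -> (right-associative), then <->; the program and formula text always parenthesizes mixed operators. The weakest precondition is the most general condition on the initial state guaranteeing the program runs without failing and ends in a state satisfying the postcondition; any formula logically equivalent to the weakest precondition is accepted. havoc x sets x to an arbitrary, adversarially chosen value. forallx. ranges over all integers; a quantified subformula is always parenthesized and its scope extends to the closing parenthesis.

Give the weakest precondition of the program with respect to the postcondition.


Working backward. After the program, the postcondition t + 2*k - 9 < 2 must hold; in canonical form it is 2*k + t < 11.
Before t := k: 3*k < 11
Before k := 3*k - 1: 9*k < 14
Before t := 2*t + 2*t: 9*k < 14
Before havoc t: 9*k < 14
Answer: WP = 9*k < 14


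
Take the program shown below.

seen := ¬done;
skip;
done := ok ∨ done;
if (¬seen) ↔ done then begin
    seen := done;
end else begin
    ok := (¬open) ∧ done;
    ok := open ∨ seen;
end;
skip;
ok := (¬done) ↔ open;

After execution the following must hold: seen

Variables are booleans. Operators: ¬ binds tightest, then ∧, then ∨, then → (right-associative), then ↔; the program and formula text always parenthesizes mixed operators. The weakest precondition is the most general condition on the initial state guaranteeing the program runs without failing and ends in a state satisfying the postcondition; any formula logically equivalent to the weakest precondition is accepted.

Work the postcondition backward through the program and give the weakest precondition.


Working backward. After the program, seen must hold.
Before ok := (¬done) ↔ open: seen
Before skip: seen
Then branch requires done; else branch requires seen.
Before the if: (((¬seen) ↔ done) → done) ∧ ((¬((¬seen) ↔ done)) → seen)
Before done := ok ∨ done: (((¬seen) ↔ (ok ∨ done)) → (ok ∨ done)) ∧ ((¬((¬seen) ↔ (ok ∨ done))) → seen)
Before skip: (((¬seen) ↔ (ok ∨ done)) → (ok ∨ done)) ∧ ((¬((¬seen) ↔ (ok ∨ done))) → seen)
Before seen := ¬done: ((done ↔ (ok ∨ done)) → (ok ∨ done)) ∧ ((¬(done ↔ (ok ∨ done))) → (¬done))
Answer: WP = ((done ↔ (ok ∨ done)) → (ok ∨ done)) ∧ ((¬(done ↔ (ok ∨ done))) → (¬done))


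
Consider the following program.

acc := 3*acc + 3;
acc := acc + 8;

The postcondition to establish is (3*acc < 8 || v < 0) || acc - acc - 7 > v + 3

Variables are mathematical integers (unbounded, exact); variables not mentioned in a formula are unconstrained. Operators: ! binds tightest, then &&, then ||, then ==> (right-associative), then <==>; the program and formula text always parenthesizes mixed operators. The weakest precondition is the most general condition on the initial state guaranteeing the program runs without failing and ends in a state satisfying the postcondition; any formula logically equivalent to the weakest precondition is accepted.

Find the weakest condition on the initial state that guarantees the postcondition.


Working backward. After the program, the postcondition (3*acc < 8 || v < 0) || acc - acc - 7 > v + 3 must hold; in canonical form it is 3*acc < 8 || v < 0 || v < -10.
Before acc := acc + 8: 3*acc < -16 || v < 0 || v < -10
Before acc := 3*acc + 3: 9*acc < -25 || v < 0 || v < -10
Answer: WP = 9*acc < -25 || v < 0 || v < -10


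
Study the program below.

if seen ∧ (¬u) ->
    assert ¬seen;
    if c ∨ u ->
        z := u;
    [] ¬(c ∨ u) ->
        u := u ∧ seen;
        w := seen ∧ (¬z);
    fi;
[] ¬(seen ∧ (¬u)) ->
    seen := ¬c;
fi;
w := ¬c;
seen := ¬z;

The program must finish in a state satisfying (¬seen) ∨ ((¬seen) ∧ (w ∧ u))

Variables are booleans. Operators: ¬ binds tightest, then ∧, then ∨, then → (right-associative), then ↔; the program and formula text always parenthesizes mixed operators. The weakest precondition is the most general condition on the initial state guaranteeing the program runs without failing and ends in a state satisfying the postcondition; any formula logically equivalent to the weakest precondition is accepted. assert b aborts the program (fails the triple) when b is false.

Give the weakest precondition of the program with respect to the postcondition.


Working backward. After the program, the postcondition (¬seen) ∨ ((¬seen) ∧ (w ∧ u)) must hold; in canonical form it is (¬seen) ∨ ((¬seen) ∧ w ∧ u).
Before seen := ¬z: z ∨ (z ∧ w ∧ u)
Before w := ¬c: z ∨ (z ∧ (¬c) ∧ u)
Then branch requires (¬seen) ∧ ((c ∨ u) → (u ∨ (u ∧ (¬c)))) ∧ ((¬(c ∨ u)) → (z ∨ (z ∧ (¬c) ∧ u ∧ seen))); else branch requires z ∨ (z ∧ (¬c) ∧ u).
Before the if: ((seen ∧ (¬u)) → ((¬seen) ∧ ((c ∨ u) → (u ∨ (u ∧ (¬c)))) ∧ ((¬(c ∨ u)) → (z ∨ (z ∧ (¬c) ∧ u ∧ seen))))) ∧ ((¬(seen ∧ (¬u))) → (z ∨ (z ∧ (¬c) ∧ u)))
Answer: WP = ((seen ∧ (¬u)) → ((¬seen) ∧ ((c ∨ u) → (u ∨ (u ∧ (¬c)))) ∧ ((¬(c ∨ u)) → (z ∨ (z ∧ (¬c) ∧ u ∧ seen))))) ∧ ((¬(seen ∧ (¬u))) → (z ∨ (z ∧ (¬c) ∧ u)))


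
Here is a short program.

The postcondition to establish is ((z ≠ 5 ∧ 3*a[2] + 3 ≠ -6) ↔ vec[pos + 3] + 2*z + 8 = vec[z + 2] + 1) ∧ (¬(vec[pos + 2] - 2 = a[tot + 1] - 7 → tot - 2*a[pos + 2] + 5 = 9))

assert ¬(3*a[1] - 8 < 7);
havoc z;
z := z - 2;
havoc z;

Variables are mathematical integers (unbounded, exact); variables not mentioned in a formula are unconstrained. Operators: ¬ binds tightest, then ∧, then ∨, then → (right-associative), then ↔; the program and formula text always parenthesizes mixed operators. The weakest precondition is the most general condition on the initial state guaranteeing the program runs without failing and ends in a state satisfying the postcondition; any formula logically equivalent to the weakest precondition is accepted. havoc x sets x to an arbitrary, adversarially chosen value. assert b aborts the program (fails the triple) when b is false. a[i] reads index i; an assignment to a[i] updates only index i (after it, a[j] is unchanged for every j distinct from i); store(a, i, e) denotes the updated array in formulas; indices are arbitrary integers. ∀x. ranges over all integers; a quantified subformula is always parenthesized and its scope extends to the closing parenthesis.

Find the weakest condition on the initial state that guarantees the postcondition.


Working backward. After the program, the postcondition ((z ≠ 5 ∧ 3*a[2] + 3 ≠ -6) ↔ vec[pos + 3] + 2*z + 8 = vec[z + 2] + 1) ∧ (¬(vec[pos + 2] - 2 = a[tot + 1] - 7 → tot - 2*a[pos + 2] + 5 = 9)) must hold; in canonical form it is ((z ≠ 5 ∧ 3*a[2] ≠ -9) ↔ vec[pos + 3] + 2*z = vec[z + 2] - 7) ∧ (¬(vec[pos + 2] = a[tot + 1] - 5 → tot = 2*a[pos + 2] + 4)).
Before havoc z: ∀z_1. (((z_1 ≠ 5 ∧ 3*a[2] ≠ -9) ↔ vec[pos + 3] + 2*z_1 = vec[z_1 + 2] - 7) ∧ (¬(vec[pos + 2] = a[tot + 1] - 5 → tot = 2*a[pos + 2] + 4)))
Before z := z - 2: ∀z_1. (((z_1 ≠ 5 ∧ 3*a[2] ≠ -9) ↔ vec[pos + 3] + 2*z_1 = vec[z_1 + 2] - 7) ∧ (¬(vec[pos + 2] = a[tot + 1] - 5 → tot = 2*a[pos + 2] + 4)))
Before havoc z: ∀z_1. (((z_1 ≠ 5 ∧ 3*a[2] ≠ -9) ↔ vec[pos + 3] + 2*z_1 = vec[z_1 + 2] - 7) ∧ (¬(vec[pos + 2] = a[tot + 1] - 5 → tot = 2*a[pos + 2] + 4)))
Before assert ¬(3*a[1] - 8 < 7): (¬(3*a[1] < 15)) ∧ (∀z_1. (((z_1 ≠ 5 ∧ 3*a[2] ≠ -9) ↔ vec[pos + 3] + 2*z_1 = vec[z_1 + 2] - 7) ∧ (¬(vec[pos + 2] = a[tot + 1] - 5 → tot = 2*a[pos + 2] + 4))))
Answer: WP = (¬(3*a[1] < 15)) ∧ (∀z_1. (((z_1 ≠ 5 ∧ 3*a[2] ≠ -9) ↔ vec[pos + 3] + 2*z_1 = vec[z_1 + 2] - 7) ∧ (¬(vec[pos + 2] = a[tot + 1] - 5 → tot = 2*a[pos + 2] + 4))))


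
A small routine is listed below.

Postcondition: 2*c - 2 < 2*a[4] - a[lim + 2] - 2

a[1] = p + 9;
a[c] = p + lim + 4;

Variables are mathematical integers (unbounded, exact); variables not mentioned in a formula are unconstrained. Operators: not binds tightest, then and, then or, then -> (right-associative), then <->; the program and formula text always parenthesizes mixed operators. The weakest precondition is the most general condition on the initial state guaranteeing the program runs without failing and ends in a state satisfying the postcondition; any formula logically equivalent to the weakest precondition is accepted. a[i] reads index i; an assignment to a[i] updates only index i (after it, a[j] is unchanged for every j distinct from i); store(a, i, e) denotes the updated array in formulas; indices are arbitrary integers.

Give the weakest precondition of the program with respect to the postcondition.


Working backward. After the program, the postcondition 2*c - 2 < 2*a[4] - a[lim + 2] - 2 must hold; in canonical form it is a[lim + 2] + 2*c < 2*a[4].
Before a[c] := p + lim + 4: store(a, c, lim + p + 4)[lim + 2] + 2*c < 2*store(a, c, lim + p + 4)[4]
Before a[1] := p + 9: store(store(a, 1, p + 9), c, lim + p + 4)[lim + 2] + 2*c < 2*store(store(a, 1, p + 9), c, lim + p + 4)[4]
Answer: WP = store(store(a, 1, p + 9), c, lim + p + 4)[lim + 2] + 2*c < 2*store(store(a, 1, p + 9), c, lim + p + 4)[4]


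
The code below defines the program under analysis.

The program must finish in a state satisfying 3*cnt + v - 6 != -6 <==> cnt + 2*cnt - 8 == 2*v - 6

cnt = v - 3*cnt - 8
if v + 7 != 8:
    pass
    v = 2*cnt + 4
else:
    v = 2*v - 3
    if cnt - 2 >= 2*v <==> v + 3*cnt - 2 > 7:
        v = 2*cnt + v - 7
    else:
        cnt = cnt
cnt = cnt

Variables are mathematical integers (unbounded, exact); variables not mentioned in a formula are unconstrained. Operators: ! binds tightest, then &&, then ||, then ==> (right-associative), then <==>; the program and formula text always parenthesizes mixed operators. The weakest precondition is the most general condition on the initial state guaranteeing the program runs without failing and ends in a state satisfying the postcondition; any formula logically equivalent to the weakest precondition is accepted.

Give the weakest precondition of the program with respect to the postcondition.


Working backward. After the program, the postcondition 3*cnt + v - 6 != -6 <==> cnt + 2*cnt - 8 == 2*v - 6 must hold; in canonical form it is 3*cnt + v != 0 <==> 3*cnt == 2*v + 2.
Before cnt := cnt: 3*cnt + v != 0 <==> 3*cnt == 2*v + 2
Then branch requires 5*cnt != -4 <==> cnt == -10; else branch requires ((cnt >= 4*v - 4 <==> 3*cnt + 2*v > 12) ==> (5*cnt + 2*v != 10 <==> cnt + 4*v == 18)) && ((!(cnt >= 4*v - 4 <==> 3*cnt + 2*v > 12)) ==> (3*cnt + 2*v != 3 <==> 3*cnt == 4*v - 4)).
Before the if: (v != 1 ==> (5*cnt != -4 <==> cnt == -10)) && ((!(v != 1)) ==> (((cnt >= 4*v - 4 <==> 3*cnt + 2*v > 12) ==> (5*cnt + 2*v != 10 <==> cnt + 4*v == 18)) && ((!(cnt >= 4*v - 4 <==> 3*cnt + 2*v > 12)) ==> (3*cnt + 2*v != 3 <==> 3*cnt == 4*v - 4))))
Before cnt := v - 3*cnt - 8: (v != 1 ==> (5*v != 15*cnt + 36 <==> v == 3*cnt - 2)) && ((!(v != 1)) ==> (((3*cnt + 3*v <= -4 <==> 5*v > 9*cnt + 36) ==> (7*v != 15*cnt + 50 <==> 5*v == 3*cnt + 26)) && ((!(3*cnt + 3*v <= -4 <==> 5*v > 9*cnt + 36)) ==> (5*v != 9*cnt + 27 <==> 9*cnt + v == -20))))
Answer: WP = (v != 1 ==> (5*v != 15*cnt + 36 <==> v == 3*cnt - 2)) && ((!(v != 1)) ==> (((3*cnt + 3*v <= -4 <==> 5*v > 9*cnt + 36) ==> (7*v != 15*cnt + 50 <==> 5*v == 3*cnt + 26)) && ((!(3*cnt + 3*v <= -4 <==> 5*v > 9*cnt + 36)) ==> (5*v != 9*cnt + 27 <==> 9*cnt + v == -20))))


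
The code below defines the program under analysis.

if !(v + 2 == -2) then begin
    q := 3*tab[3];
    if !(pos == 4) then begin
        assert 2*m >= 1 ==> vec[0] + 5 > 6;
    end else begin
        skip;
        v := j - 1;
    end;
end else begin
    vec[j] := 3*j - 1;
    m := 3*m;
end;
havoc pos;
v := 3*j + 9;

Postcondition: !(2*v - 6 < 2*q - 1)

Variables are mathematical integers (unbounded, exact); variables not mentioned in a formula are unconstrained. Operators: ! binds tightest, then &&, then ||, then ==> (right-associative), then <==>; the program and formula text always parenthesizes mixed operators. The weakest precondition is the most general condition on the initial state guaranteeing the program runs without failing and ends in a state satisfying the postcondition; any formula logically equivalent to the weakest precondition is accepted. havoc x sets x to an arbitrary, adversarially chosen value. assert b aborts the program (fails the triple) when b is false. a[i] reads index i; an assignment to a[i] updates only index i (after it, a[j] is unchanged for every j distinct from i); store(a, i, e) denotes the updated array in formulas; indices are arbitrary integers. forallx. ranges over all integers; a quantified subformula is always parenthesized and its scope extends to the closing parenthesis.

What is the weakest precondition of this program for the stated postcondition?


Working backward. After the program, the postcondition !(2*v - 6 < 2*q - 1) must hold; in canonical form it is !(2*v < 2*q + 5).
Before v := 3*j + 9: !(6*j < 2*q - 13)
Before havoc pos: !(6*j < 2*q - 13)
Then branch requires ((!(pos == 4)) ==> ((2*m >= 1 ==> vec[0] > 1) && (!(6*j < 6*tab[3] - 13)))) && (pos == 4 ==> (!(6*j < 6*tab[3] - 13))); else branch requires !(6*j < 2*q - 13).
Before the if: ((!(v == -4)) ==> (((!(pos == 4)) ==> ((2*m >= 1 ==> vec[0] > 1) && (!(6*j < 6*tab[3] - 13)))) && (pos == 4 ==> (!(6*j < 6*tab[3] - 13))))) && (v == -4 ==> (!(6*j < 2*q - 13)))
Answer: WP = ((!(v == -4)) ==> (((!(pos == 4)) ==> ((2*m >= 1 ==> vec[0] > 1) && (!(6*j < 6*tab[3] - 13)))) && (pos == 4 ==> (!(6*j < 6*tab[3] - 13))))) && (v == -4 ==> (!(6*j < 2*q - 13)))


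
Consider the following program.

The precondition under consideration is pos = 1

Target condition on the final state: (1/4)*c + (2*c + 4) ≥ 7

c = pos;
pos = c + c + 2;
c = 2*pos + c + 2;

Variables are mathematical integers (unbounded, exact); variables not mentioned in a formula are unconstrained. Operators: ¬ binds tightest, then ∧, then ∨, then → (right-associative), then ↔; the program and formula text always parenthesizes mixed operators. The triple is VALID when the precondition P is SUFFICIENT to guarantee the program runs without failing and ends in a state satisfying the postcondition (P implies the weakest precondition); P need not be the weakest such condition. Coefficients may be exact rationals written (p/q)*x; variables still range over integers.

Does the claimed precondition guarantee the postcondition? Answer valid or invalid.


Working backward. After the program, the postcondition (1/4)*c + (2*c + 4) ≥ 7 must hold; in canonical form it is (9/4)*c ≥ 3.
Before c := 2*pos + c + 2: (9/4)*c + (9/2)*pos ≥ -3/2
Before pos := c + c + 2: (45/4)*c ≥ -21/2
Before c := pos: (45/4)*pos ≥ -21/2
The weakest precondition is (45/4)*pos ≥ -21/2.
Check whether pos = 1 implies it.
Every state satisfying the precondition satisfies the weakest precondition: the implication holds.
Answer: valid


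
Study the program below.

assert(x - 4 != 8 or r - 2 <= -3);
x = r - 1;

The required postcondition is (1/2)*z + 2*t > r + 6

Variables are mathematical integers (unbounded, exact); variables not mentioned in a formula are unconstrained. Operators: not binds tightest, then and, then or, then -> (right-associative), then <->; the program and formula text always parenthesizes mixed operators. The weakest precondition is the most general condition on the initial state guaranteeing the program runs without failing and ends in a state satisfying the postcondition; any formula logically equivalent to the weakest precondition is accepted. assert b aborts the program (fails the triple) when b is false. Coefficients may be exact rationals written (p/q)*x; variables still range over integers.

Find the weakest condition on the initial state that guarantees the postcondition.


Working backward. After the program, the postcondition (1/2)*z + 2*t > r + 6 must hold; in canonical form it is 2*t + (1/2)*z > r + 6.
Before x := r - 1: 2*t + (1/2)*z > r + 6
Before assert x - 4 != 8 or r - 2 <= -3: (x != 12 or r <= -1) and 2*t + (1/2)*z > r + 6
Answer: WP = (x != 12 or r <= -1) and 2*t + (1/2)*z > r + 6


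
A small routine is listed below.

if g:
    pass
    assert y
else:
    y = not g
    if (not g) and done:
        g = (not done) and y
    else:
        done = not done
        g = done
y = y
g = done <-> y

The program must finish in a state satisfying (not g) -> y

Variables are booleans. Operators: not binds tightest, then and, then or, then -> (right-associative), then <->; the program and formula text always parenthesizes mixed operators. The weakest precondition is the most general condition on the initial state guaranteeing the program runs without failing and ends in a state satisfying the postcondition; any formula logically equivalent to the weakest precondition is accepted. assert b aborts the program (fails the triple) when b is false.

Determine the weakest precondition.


Working backward. After the program, (not g) -> y must hold.
Before g := done <-> y: (not (done <-> y)) -> y
Before y := y: (not (done <-> y)) -> y
Then branch requires y and ((not (done <-> y)) -> y); else branch requires (((not g) and done) -> ((not (done <-> (not g))) -> (not g))) and ((not ((not g) and done)) -> ((not ((not done) <-> (not g))) -> (not g))).
Before the if: (g -> (y and ((not (done <-> y)) -> y))) and ((not g) -> ((((not g) and done) -> ((not (done <-> (not g))) -> (not g))) and ((not ((not g) and done)) -> ((not ((not done) <-> (not g))) -> (not g)))))
Answer: WP = (g -> (y and ((not (done <-> y)) -> y))) and ((not g) -> ((((not g) and done) -> ((not (done <-> (not g))) -> (not g))) and ((not ((not g) and done)) -> ((not ((not done) <-> (not g))) -> (not g)))))


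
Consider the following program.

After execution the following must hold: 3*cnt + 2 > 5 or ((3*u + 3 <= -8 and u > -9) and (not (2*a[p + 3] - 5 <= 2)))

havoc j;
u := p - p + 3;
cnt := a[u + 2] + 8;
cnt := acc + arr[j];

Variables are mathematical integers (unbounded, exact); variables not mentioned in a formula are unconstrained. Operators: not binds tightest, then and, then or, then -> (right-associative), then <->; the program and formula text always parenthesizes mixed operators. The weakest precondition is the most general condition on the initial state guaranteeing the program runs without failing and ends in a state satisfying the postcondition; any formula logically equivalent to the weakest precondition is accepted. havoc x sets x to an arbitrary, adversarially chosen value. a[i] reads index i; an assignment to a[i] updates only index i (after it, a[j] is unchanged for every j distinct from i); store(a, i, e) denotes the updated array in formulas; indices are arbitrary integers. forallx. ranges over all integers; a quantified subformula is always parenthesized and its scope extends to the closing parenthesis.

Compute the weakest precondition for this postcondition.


Working backward. After the program, the postcondition 3*cnt + 2 > 5 or ((3*u + 3 <= -8 and u > -9) and (not (2*a[p + 3] - 5 <= 2))) must hold; in canonical form it is 3*cnt > 3 or (3*u <= -11 and u > -9 and (not (2*a[p + 3] <= 7))).
Before cnt := acc + arr[j]: 3*arr[j] + 3*acc > 3 or (3*u <= -11 and u > -9 and (not (2*a[p + 3] <= 7)))
Before cnt := a[u + 2] + 8: 3*arr[j] + 3*acc > 3 or (3*u <= -11 and u > -9 and (not (2*a[p + 3] <= 7)))
Before u := p - p + 3: 3*arr[j] + 3*acc > 3
Before havoc j: forall j_1. 3*arr[j_1] + 3*acc > 3
Answer: WP = forall j_1. 3*arr[j_1] + 3*acc > 3


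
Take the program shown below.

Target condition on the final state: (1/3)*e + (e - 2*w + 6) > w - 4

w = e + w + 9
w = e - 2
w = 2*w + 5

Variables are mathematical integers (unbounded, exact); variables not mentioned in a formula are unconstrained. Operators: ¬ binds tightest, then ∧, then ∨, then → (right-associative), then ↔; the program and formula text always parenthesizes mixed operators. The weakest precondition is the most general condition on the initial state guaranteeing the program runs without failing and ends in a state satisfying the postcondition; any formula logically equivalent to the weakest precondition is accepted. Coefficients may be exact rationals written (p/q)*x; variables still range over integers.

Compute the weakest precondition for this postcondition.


Working backward. After the program, the postcondition (1/3)*e + (e - 2*w + 6) > w - 4 must hold; in canonical form it is (4/3)*e > 3*w - 10.
Before w := 2*w + 5: (4/3)*e > 6*w + 5
Before w := e - 2: (14/3)*e < 7
Before w := e + w + 9: (14/3)*e < 7
Answer: WP = (14/3)*e < 7


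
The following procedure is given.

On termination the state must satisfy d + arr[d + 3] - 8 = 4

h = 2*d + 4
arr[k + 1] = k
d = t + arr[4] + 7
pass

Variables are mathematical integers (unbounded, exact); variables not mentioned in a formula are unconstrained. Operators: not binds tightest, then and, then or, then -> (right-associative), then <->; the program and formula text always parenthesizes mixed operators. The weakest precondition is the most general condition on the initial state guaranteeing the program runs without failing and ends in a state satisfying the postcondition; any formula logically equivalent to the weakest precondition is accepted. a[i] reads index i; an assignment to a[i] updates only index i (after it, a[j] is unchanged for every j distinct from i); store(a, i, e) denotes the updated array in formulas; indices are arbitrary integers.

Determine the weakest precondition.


Working backward. After the program, the postcondition d + arr[d + 3] - 8 = 4 must hold; in canonical form it is arr[d + 3] + d = 12.
Before skip: arr[d + 3] + d = 12
Before d := t + arr[4] + 7: arr[arr[4] + t + 10] + arr[4] + t = 5
Before arr[k + 1] := k: store(arr, k + 1, k)[store(arr, k + 1, k)[4] + t + 10] + store(arr, k + 1, k)[4] + t = 5
Before h := 2*d + 4: store(arr, k + 1, k)[store(arr, k + 1, k)[4] + t + 10] + store(arr, k + 1, k)[4] + t = 5
Answer: WP = store(arr, k + 1, k)[store(arr, k + 1, k)[4] + t + 10] + store(arr, k + 1, k)[4] + t = 5


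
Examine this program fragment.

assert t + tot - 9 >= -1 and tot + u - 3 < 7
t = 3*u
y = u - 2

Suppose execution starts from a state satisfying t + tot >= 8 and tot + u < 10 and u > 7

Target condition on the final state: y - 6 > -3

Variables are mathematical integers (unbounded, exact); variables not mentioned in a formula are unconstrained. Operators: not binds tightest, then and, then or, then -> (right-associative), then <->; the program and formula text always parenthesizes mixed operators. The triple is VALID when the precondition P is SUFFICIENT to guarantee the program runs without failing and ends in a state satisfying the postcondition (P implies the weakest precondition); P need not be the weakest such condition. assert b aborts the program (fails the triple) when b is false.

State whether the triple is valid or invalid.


Working backward. After the program, the postcondition y - 6 > -3 must hold; in canonical form it is y > 3.
Before y := u - 2: u > 5
Before t := 3*u: u > 5
Before assert t + tot - 9 >= -1 and tot + u - 3 < 7: t + tot >= 8 and tot + u < 10 and u > 5
The weakest precondition is t + tot >= 8 and tot + u < 10 and u > 5.
Check whether t + tot >= 8 and tot + u < 10 and u > 7 implies it.
Every state satisfying the precondition satisfies the weakest precondition: the implication holds.
Answer: valid


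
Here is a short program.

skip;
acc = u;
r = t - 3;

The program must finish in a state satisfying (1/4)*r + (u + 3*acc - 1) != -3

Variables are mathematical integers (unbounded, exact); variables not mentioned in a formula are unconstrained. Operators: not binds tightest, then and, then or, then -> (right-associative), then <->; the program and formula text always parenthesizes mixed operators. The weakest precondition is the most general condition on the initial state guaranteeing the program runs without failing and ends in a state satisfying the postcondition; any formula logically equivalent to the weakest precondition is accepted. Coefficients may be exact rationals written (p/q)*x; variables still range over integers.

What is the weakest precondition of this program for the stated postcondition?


Working backward. After the program, the postcondition (1/4)*r + (u + 3*acc - 1) != -3 must hold; in canonical form it is 3*acc + (1/4)*r + u != -2.
Before r := t - 3: 3*acc + (1/4)*t + u != -5/4
Before acc := u: (1/4)*t + 4*u != -5/4
Before skip: (1/4)*t + 4*u != -5/4
Answer: WP = (1/4)*t + 4*u != -5/4


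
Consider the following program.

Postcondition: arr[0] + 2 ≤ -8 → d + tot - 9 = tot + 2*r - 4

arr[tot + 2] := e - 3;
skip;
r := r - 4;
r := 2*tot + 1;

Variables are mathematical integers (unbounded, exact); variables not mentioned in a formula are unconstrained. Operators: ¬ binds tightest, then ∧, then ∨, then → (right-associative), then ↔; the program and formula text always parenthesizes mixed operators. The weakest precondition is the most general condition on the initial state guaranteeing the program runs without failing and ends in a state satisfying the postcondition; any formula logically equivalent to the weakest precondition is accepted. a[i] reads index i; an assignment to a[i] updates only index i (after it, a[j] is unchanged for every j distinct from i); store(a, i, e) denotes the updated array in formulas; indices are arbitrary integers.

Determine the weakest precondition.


Working backward. After the program, the postcondition arr[0] + 2 ≤ -8 → d + tot - 9 = tot + 2*r - 4 must hold; in canonical form it is arr[0] ≤ -10 → d = 2*r + 5.
Before r := 2*tot + 1: arr[0] ≤ -10 → d = 4*tot + 7
Before r := r - 4: arr[0] ≤ -10 → d = 4*tot + 7
Before skip: arr[0] ≤ -10 → d = 4*tot + 7
Before arr[tot + 2] := e - 3: store(arr, tot + 2, e - 3)[0] ≤ -10 → d = 4*tot + 7
Answer: WP = store(arr, tot + 2, e - 3)[0] ≤ -10 → d = 4*tot + 7


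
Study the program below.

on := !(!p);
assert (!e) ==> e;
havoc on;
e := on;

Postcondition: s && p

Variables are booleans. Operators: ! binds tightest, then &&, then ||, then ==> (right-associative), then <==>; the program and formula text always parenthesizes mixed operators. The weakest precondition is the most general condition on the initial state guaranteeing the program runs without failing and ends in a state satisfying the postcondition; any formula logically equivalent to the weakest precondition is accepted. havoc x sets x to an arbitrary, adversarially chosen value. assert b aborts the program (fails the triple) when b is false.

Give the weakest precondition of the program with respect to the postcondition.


Working backward. After the program, s && p must hold.
Before e := on: s && p
Before havoc on: s && p
Before assert (!e) ==> e: ((!e) ==> e) && s && p
Before on := !(!p): ((!e) ==> e) && s && p
Answer: WP = ((!e) ==> e) && s && p


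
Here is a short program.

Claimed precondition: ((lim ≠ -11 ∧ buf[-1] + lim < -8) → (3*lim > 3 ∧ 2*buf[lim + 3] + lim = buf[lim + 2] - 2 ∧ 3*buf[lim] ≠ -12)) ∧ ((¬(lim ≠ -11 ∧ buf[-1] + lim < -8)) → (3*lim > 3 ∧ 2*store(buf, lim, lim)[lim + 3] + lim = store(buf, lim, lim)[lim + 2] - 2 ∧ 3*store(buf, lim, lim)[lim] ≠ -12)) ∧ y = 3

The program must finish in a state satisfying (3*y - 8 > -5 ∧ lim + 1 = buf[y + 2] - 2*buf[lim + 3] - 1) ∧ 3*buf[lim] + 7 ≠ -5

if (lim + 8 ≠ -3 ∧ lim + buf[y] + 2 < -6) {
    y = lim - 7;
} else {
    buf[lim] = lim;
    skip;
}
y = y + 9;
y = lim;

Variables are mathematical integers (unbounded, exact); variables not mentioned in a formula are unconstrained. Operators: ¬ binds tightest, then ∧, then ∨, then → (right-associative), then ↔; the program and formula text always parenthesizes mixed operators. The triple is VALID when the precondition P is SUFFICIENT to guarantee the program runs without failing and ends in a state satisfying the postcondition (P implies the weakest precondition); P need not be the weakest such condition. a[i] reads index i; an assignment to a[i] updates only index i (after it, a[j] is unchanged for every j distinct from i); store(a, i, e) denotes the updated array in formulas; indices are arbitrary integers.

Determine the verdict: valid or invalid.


Working backward. After the program, the postcondition (3*y - 8 > -5 ∧ lim + 1 = buf[y + 2] - 2*buf[lim + 3] - 1) ∧ 3*buf[lim] + 7 ≠ -5 must hold; in canonical form it is 3*y > 3 ∧ 2*buf[lim + 3] + lim = buf[y + 2] - 2 ∧ 3*buf[lim] ≠ -12.
Before y := lim: 3*lim > 3 ∧ 2*buf[lim + 3] + lim = buf[lim + 2] - 2 ∧ 3*buf[lim] ≠ -12
Before y := y + 9: 3*lim > 3 ∧ 2*buf[lim + 3] + lim = buf[lim + 2] - 2 ∧ 3*buf[lim] ≠ -12
Then branch requires 3*lim > 3 ∧ 2*buf[lim + 3] + lim = buf[lim + 2] - 2 ∧ 3*buf[lim] ≠ -12; else branch requires 3*lim > 3 ∧ 2*store(buf, lim, lim)[lim + 3] + lim = store(buf, lim, lim)[lim + 2] - 2 ∧ 3*store(buf, lim, lim)[lim] ≠ -12.
Before the if: ((lim ≠ -11 ∧ buf[y] + lim < -8) → (3*lim > 3 ∧ 2*buf[lim + 3] + lim = buf[lim + 2] - 2 ∧ 3*buf[lim] ≠ -12)) ∧ ((¬(lim ≠ -11 ∧ buf[y] + lim < -8)) → (3*lim > 3 ∧ 2*store(buf, lim, lim)[lim + 3] + lim = store(buf, lim, lim)[lim + 2] - 2 ∧ 3*store(buf, lim, lim)[lim] ≠ -12))
The weakest precondition is ((lim ≠ -11 ∧ buf[y] + lim < -8) → (3*lim > 3 ∧ 2*buf[lim + 3] + lim = buf[lim + 2] - 2 ∧ 3*buf[lim] ≠ -12)) ∧ ((¬(lim ≠ -11 ∧ buf[y] + lim < -8)) → (3*lim > 3 ∧ 2*store(buf, lim, lim)[lim + 3] + lim = store(buf, lim, lim)[lim + 2] - 2 ∧ 3*store(buf, lim, lim)[lim] ≠ -12)).
Check whether ((lim ≠ -11 ∧ buf[-1] + lim < -8) → (3*lim > 3 ∧ 2*buf[lim + 3] + lim = buf[lim + 2] - 2 ∧ 3*buf[lim] ≠ -12)) ∧ ((¬(lim ≠ -11 ∧ buf[-1] + lim < -8)) → (3*lim > 3 ∧ 2*store(buf, lim, lim)[lim + 3] + lim = store(buf, lim, lim)[lim + 2] - 2 ∧ 3*store(buf, lim, lim)[lim] ≠ -12)) ∧ y = 3 implies it.
Countermodel: at the initial state buf = {[-1] = 0, [2] = -4, [3] = -11, [4] = 13036, [5] = 6516, elsewhere 0}, lim = 2, y = 3, the precondition holds but the weakest precondition fails.
Answer: invalid


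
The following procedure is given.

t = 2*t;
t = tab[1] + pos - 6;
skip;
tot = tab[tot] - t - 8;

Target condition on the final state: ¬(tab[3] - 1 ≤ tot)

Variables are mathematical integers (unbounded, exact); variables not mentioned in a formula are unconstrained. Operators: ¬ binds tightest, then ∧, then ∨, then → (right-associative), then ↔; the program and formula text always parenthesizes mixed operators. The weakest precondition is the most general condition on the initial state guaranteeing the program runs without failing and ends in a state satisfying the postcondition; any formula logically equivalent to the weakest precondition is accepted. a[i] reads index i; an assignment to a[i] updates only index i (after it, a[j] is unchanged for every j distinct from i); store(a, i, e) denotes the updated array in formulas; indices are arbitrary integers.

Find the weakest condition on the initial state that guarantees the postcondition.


Working backward. After the program, the postcondition ¬(tab[3] - 1 ≤ tot) must hold; in canonical form it is ¬(tab[3] ≤ tot + 1).
Before tot := tab[tot] - t - 8: ¬(tab[3] + t ≤ tab[tot] - 7)
Before skip: ¬(tab[3] + t ≤ tab[tot] - 7)
Before t := tab[1] + pos - 6: ¬(tab[1] + tab[3] + pos ≤ tab[tot] - 1)
Before t := 2*t: ¬(tab[1] + tab[3] + pos ≤ tab[tot] - 1)
Answer: WP = ¬(tab[1] + tab[3] + pos ≤ tab[tot] - 1)


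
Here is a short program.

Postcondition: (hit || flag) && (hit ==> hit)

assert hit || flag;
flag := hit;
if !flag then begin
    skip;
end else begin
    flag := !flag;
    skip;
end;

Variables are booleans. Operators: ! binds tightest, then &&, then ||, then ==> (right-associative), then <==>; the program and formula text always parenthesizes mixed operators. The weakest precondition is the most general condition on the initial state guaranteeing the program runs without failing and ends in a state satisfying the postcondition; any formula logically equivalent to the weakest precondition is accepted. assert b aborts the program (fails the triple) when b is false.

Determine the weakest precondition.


Working backward. After the program, the postcondition (hit || flag) && (hit ==> hit) must hold; in canonical form it is hit || flag.
Then branch requires hit || flag; else branch requires hit || (!flag).
Before the if: ((!flag) ==> (hit || flag)) && (flag ==> (hit || (!flag)))
Before flag := hit: (!hit) ==> hit
Before assert hit || flag: (hit || flag) && ((!hit) ==> hit)
Answer: WP = (hit || flag) && ((!hit) ==> hit)


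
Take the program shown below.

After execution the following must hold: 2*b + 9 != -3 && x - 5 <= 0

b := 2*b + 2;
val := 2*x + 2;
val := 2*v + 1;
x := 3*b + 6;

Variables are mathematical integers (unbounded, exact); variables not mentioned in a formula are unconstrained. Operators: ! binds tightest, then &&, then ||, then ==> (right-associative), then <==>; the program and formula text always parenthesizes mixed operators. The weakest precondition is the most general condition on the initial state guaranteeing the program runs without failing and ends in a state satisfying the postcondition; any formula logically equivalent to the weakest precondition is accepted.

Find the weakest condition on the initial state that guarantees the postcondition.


Working backward. After the program, the postcondition 2*b + 9 != -3 && x - 5 <= 0 must hold; in canonical form it is 2*b != -12 && x <= 5.
Before x := 3*b + 6: 2*b != -12 && 3*b <= -1
Before val := 2*v + 1: 2*b != -12 && 3*b <= -1
Before val := 2*x + 2: 2*b != -12 && 3*b <= -1
Before b := 2*b + 2: 4*b != -16 && 6*b <= -7
Answer: WP = 4*b != -16 && 6*b <= -7


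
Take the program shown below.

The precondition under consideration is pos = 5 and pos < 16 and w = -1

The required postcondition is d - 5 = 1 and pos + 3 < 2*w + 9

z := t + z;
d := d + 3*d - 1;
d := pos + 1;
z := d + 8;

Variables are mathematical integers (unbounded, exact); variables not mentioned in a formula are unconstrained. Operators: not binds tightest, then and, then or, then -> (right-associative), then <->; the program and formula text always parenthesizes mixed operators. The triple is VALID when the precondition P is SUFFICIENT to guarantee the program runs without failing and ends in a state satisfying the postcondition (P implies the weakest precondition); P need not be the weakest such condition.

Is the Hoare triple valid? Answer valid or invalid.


Working backward. After the program, the postcondition d - 5 = 1 and pos + 3 < 2*w + 9 must hold; in canonical form it is d = 6 and pos < 2*w + 6.
Before z := d + 8: d = 6 and pos < 2*w + 6
Before d := pos + 1: pos = 5 and pos < 2*w + 6
Before d := d + 3*d - 1: pos = 5 and pos < 2*w + 6
Before z := t + z: pos = 5 and pos < 2*w + 6
The weakest precondition is pos = 5 and pos < 2*w + 6.
Check whether pos = 5 and pos < 16 and w = -1 implies it.
Countermodel: at the initial state pos = 5, w = -1, the precondition holds but the weakest precondition fails.
Answer: invalid
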